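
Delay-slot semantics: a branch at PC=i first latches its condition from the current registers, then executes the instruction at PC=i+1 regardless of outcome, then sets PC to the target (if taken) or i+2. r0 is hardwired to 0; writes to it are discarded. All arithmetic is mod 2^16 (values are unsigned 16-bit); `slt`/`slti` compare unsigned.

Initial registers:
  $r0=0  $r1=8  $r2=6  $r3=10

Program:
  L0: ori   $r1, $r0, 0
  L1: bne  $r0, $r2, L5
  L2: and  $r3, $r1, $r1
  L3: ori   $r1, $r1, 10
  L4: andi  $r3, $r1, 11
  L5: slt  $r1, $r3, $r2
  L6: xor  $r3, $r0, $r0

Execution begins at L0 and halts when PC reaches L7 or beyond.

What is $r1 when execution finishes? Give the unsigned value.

1

[0] ori   $r1, $r0, 0  →  {$r0:0, $r1:0, $r2:6, $r3:10}
[1] bne  $r0, $r2, L5  →  {$r0:0, $r1:0, $r2:6, $r3:10}  ⟨branch taken⟩
[2] and  $r3, $r1, $r1  →  {$r0:0, $r1:0, $r2:6, $r3:0}
[5] slt  $r1, $r3, $r2  →  {$r0:0, $r1:1, $r2:6, $r3:0}
[6] xor  $r3, $r0, $r0  →  {$r0:0, $r1:1, $r2:6, $r3:0}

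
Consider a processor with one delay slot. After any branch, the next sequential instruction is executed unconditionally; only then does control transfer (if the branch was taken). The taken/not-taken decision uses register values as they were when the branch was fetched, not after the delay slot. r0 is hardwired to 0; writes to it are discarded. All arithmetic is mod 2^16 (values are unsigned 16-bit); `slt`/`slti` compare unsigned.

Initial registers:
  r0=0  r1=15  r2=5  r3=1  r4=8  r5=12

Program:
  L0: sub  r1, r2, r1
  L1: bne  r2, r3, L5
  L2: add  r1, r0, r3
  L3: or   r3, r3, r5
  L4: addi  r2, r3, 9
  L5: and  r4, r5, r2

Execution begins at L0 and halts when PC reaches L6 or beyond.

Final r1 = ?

#0 sub  r1, r2, r1 ; 0/65526/5/1/8/12
#1 bne  r2, r3, L5 ; 0/65526/5/1/8/12 ; →target
#2 add  r1, r0, r3 ; 0/1/5/1/8/12
#5 and  r4, r5, r2 ; 0/1/5/1/4/12

1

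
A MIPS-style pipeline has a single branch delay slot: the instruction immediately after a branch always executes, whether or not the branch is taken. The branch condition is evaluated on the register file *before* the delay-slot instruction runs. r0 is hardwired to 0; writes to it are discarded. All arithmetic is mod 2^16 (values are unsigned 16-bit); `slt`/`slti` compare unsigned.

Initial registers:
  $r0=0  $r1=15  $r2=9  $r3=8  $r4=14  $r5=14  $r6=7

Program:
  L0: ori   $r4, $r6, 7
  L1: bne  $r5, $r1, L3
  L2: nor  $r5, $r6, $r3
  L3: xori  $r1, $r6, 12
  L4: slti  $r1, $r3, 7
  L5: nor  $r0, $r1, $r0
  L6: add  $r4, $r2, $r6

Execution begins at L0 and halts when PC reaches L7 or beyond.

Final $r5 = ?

  step pc=0: ori   $r4, $r6, 7  regs=(0,15,9,8,7,14,7)
  step pc=1: bne  $r5, $r1, L3  cond=T  regs=(0,15,9,8,7,14,7)
  step pc=2: nor  $r5, $r6, $r3  regs=(0,15,9,8,7,65520,7)
  step pc=3: xori  $r1, $r6, 12  regs=(0,11,9,8,7,65520,7)
  step pc=4: slti  $r1, $r3, 7  regs=(0,0,9,8,7,65520,7)
  step pc=5: nor  $r0, $r1, $r0  regs=(0,0,9,8,7,65520,7)
  step pc=6: add  $r4, $r2, $r6  regs=(0,0,9,8,16,65520,7)

65520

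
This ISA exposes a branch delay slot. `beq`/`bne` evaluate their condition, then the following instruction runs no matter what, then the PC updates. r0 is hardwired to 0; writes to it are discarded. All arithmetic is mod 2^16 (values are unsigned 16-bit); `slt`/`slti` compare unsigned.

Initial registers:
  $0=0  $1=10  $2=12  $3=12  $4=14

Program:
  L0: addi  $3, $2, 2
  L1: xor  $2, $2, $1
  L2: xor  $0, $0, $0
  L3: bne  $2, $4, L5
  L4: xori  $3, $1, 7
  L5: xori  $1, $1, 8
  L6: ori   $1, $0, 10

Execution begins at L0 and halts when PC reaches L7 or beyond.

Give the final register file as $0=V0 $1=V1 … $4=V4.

#0 addi  $3, $2, 2 ; 0/10/12/14/14
#1 xor  $2, $2, $1 ; 0/10/6/14/14
#2 xor  $0, $0, $0 ; 0/10/6/14/14
#3 bne  $2, $4, L5 ; 0/10/6/14/14 ; →target
#4 xori  $3, $1, 7 ; 0/10/6/13/14
#5 xori  $1, $1, 8 ; 0/2/6/13/14
#6 ori   $1, $0, 10 ; 0/10/6/13/14

$0=0 $1=10 $2=6 $3=13 $4=14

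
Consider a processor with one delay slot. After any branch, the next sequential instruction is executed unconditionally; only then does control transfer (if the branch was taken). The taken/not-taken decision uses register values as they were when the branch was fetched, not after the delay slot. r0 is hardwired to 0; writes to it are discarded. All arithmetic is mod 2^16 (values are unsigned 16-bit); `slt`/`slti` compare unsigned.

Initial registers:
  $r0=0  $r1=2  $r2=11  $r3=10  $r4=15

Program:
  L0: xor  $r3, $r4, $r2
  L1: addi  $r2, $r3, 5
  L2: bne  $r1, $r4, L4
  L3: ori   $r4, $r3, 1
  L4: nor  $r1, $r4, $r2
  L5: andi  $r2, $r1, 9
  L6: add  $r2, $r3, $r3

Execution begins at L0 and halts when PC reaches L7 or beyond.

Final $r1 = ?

#0 xor  $r3, $r4, $r2 ; 0/2/11/4/15
#1 addi  $r2, $r3, 5 ; 0/2/9/4/15
#2 bne  $r1, $r4, L4 ; 0/2/9/4/15 ; →target
#3 ori   $r4, $r3, 1 ; 0/2/9/4/5
#4 nor  $r1, $r4, $r2 ; 0/65522/9/4/5
#5 andi  $r2, $r1, 9 ; 0/65522/0/4/5
#6 add  $r2, $r3, $r3 ; 0/65522/8/4/5

65522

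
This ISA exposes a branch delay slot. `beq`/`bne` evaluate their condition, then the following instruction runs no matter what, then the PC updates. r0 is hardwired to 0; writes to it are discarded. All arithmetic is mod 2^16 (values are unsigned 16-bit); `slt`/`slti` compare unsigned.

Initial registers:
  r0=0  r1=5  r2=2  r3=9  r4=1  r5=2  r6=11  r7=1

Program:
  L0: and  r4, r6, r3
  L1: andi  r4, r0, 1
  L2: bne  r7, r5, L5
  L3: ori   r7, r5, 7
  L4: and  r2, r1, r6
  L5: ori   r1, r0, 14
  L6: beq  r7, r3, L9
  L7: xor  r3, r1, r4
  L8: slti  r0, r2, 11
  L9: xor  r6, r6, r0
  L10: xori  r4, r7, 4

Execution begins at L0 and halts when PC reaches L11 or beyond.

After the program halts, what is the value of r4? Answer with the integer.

[0] and  r4, r6, r3  →  {r0:0, r1:5, r2:2, r3:9, r4:9, r5:2, r6:11, r7:1}
[1] andi  r4, r0, 1  →  {r0:0, r1:5, r2:2, r3:9, r4:0, r5:2, r6:11, r7:1}
[2] bne  r7, r5, L5  →  {r0:0, r1:5, r2:2, r3:9, r4:0, r5:2, r6:11, r7:1}  ⟨branch taken⟩
[3] ori   r7, r5, 7  →  {r0:0, r1:5, r2:2, r3:9, r4:0, r5:2, r6:11, r7:7}
[5] ori   r1, r0, 14  →  {r0:0, r1:14, r2:2, r3:9, r4:0, r5:2, r6:11, r7:7}
[6] beq  r7, r3, L9  →  {r0:0, r1:14, r2:2, r3:9, r4:0, r5:2, r6:11, r7:7}  ⟨branch fallthrough⟩
[7] xor  r3, r1, r4  →  {r0:0, r1:14, r2:2, r3:14, r4:0, r5:2, r6:11, r7:7}
[8] slti  r0, r2, 11  →  {r0:0, r1:14, r2:2, r3:14, r4:0, r5:2, r6:11, r7:7}
[9] xor  r6, r6, r0  →  {r0:0, r1:14, r2:2, r3:14, r4:0, r5:2, r6:11, r7:7}
[10] xori  r4, r7, 4  →  {r0:0, r1:14, r2:2, r3:14, r4:3, r5:2, r6:11, r7:7}

3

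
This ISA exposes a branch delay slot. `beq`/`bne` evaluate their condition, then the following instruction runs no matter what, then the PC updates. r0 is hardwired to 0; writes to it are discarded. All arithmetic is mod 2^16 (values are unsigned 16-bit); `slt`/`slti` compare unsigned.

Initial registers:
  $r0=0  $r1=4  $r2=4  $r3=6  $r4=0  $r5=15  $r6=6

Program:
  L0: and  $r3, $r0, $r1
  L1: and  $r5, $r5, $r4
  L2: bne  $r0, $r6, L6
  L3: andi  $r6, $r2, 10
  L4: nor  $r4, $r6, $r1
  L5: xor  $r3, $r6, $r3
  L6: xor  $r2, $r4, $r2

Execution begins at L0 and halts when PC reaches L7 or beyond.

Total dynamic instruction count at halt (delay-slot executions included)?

PC=0  and  $r3, $r0, $r1     | $r0=0 $r1=4 $r2=4 $r3=0 $r4=0 $r5=15 $r6=6
PC=1  and  $r5, $r5, $r4     | $r0=0 $r1=4 $r2=4 $r3=0 $r4=0 $r5=0 $r6=6
PC=2  bne  $r0, $r6, L6      | $r0=0 $r1=4 $r2=4 $r3=0 $r4=0 $r5=0 $r6=6  [TAKEN]
PC=3  andi  $r6, $r2, 10     | $r0=0 $r1=4 $r2=4 $r3=0 $r4=0 $r5=0 $r6=0
PC=6  xor  $r2, $r4, $r2     | $r0=0 $r1=4 $r2=4 $r3=0 $r4=0 $r5=0 $r6=0

5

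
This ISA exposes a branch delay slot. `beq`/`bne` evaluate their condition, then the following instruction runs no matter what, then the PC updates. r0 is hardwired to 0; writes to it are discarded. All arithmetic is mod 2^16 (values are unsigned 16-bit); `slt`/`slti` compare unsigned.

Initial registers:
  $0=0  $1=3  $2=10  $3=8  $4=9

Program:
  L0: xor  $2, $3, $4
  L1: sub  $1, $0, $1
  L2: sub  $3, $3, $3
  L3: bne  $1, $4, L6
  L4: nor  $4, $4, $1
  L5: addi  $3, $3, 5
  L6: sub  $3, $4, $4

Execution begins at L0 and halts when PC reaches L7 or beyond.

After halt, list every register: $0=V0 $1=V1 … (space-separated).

$0=0 $1=65533 $2=1 $3=0 $4=2

PC=0  xor  $2, $3, $4        | $0=0 $1=3 $2=1 $3=8 $4=9
PC=1  sub  $1, $0, $1        | $0=0 $1=65533 $2=1 $3=8 $4=9
PC=2  sub  $3, $3, $3        | $0=0 $1=65533 $2=1 $3=0 $4=9
PC=3  bne  $1, $4, L6        | $0=0 $1=65533 $2=1 $3=0 $4=9  [TAKEN]
PC=4  nor  $4, $4, $1        | $0=0 $1=65533 $2=1 $3=0 $4=2
PC=6  sub  $3, $4, $4        | $0=0 $1=65533 $2=1 $3=0 $4=2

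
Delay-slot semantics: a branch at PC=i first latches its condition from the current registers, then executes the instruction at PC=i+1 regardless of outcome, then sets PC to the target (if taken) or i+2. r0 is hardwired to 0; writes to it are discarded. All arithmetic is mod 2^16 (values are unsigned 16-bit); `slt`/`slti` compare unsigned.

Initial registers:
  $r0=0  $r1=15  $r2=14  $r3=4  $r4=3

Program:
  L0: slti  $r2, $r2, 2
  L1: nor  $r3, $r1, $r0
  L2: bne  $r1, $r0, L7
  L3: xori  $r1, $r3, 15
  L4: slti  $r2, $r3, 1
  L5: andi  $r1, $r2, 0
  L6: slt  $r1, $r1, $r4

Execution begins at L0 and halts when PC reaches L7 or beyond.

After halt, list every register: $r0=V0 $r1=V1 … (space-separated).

#0 slti  $r2, $r2, 2 ; 0/15/0/4/3
#1 nor  $r3, $r1, $r0 ; 0/15/0/65520/3
#2 bne  $r1, $r0, L7 ; 0/15/0/65520/3 ; →target
#3 xori  $r1, $r3, 15 ; 0/65535/0/65520/3

$r0=0 $r1=65535 $r2=0 $r3=65520 $r4=3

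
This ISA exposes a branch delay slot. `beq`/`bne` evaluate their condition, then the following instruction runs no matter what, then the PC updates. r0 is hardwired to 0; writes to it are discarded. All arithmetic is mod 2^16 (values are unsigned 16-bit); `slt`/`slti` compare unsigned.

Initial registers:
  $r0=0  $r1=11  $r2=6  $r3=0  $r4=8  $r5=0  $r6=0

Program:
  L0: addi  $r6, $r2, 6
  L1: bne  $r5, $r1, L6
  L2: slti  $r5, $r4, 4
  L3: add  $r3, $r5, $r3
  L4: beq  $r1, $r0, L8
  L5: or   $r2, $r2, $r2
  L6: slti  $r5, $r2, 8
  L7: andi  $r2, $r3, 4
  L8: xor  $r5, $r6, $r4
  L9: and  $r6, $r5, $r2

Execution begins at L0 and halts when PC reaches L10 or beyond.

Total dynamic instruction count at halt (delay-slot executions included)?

#0 addi  $r6, $r2, 6 ; 0/11/6/0/8/0/12
#1 bne  $r5, $r1, L6 ; 0/11/6/0/8/0/12 ; →target
#2 slti  $r5, $r4, 4 ; 0/11/6/0/8/0/12
#6 slti  $r5, $r2, 8 ; 0/11/6/0/8/1/12
#7 andi  $r2, $r3, 4 ; 0/11/0/0/8/1/12
#8 xor  $r5, $r6, $r4 ; 0/11/0/0/8/4/12
#9 and  $r6, $r5, $r2 ; 0/11/0/0/8/4/0

7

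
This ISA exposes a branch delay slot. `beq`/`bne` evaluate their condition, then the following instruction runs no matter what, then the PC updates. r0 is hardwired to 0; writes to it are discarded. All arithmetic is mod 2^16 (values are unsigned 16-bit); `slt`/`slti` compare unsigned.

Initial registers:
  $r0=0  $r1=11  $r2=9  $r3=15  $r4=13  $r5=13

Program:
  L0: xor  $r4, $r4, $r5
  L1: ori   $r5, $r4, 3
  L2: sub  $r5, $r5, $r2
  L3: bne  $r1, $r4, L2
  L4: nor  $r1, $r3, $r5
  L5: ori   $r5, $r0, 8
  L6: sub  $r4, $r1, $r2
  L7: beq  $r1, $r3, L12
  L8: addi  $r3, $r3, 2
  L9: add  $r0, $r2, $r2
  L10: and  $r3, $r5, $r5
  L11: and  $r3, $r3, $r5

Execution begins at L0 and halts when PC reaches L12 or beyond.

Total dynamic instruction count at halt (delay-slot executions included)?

#0 xor  $r4, $r4, $r5 ; 0/11/9/15/0/13
#1 ori   $r5, $r4, 3 ; 0/11/9/15/0/3
#2 sub  $r5, $r5, $r2 ; 0/11/9/15/0/65530
#3 bne  $r1, $r4, L2 ; 0/11/9/15/0/65530 ; →target
#4 nor  $r1, $r3, $r5 ; 0/0/9/15/0/65530
#2 sub  $r5, $r5, $r2 ; 0/0/9/15/0/65521
#3 bne  $r1, $r4, L2 ; 0/0/9/15/0/65521 ; →fallthru
#4 nor  $r1, $r3, $r5 ; 0/0/9/15/0/65521
#5 ori   $r5, $r0, 8 ; 0/0/9/15/0/8
#6 sub  $r4, $r1, $r2 ; 0/0/9/15/65527/8
#7 beq  $r1, $r3, L12 ; 0/0/9/15/65527/8 ; →fallthru
#8 addi  $r3, $r3, 2 ; 0/0/9/17/65527/8
#9 add  $r0, $r2, $r2 ; 0/0/9/17/65527/8
#10 and  $r3, $r5, $r5 ; 0/0/9/8/65527/8
#11 and  $r3, $r3, $r5 ; 0/0/9/8/65527/8

15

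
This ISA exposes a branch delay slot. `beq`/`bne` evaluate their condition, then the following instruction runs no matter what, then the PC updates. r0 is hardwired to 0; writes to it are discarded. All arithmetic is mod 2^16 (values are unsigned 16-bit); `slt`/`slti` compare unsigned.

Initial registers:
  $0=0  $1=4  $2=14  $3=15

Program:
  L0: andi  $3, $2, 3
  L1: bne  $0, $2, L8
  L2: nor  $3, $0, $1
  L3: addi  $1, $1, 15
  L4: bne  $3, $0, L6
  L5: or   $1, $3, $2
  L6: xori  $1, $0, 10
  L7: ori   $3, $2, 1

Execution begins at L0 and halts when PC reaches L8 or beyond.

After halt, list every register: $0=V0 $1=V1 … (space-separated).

  step pc=0: andi  $3, $2, 3  regs=(0,4,14,2)
  step pc=1: bne  $0, $2, L8  cond=T  regs=(0,4,14,2)
  step pc=2: nor  $3, $0, $1  regs=(0,4,14,65531)

$0=0 $1=4 $2=14 $3=65531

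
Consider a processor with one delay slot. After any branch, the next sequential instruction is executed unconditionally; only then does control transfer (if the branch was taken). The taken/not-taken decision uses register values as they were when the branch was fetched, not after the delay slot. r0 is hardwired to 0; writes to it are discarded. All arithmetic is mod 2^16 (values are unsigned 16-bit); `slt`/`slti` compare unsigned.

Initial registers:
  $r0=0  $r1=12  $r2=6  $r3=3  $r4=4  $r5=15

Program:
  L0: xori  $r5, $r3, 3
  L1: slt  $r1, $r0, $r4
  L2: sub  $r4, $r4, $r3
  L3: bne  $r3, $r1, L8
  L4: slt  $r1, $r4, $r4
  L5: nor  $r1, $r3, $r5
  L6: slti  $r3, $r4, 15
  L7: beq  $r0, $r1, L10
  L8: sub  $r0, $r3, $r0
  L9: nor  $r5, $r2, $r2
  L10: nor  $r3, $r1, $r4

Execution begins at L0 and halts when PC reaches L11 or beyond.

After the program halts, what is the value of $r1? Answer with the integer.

[0] xori  $r5, $r3, 3  →  {$r0:0, $r1:12, $r2:6, $r3:3, $r4:4, $r5:0}
[1] slt  $r1, $r0, $r4  →  {$r0:0, $r1:1, $r2:6, $r3:3, $r4:4, $r5:0}
[2] sub  $r4, $r4, $r3  →  {$r0:0, $r1:1, $r2:6, $r3:3, $r4:1, $r5:0}
[3] bne  $r3, $r1, L8  →  {$r0:0, $r1:1, $r2:6, $r3:3, $r4:1, $r5:0}  ⟨branch taken⟩
[4] slt  $r1, $r4, $r4  →  {$r0:0, $r1:0, $r2:6, $r3:3, $r4:1, $r5:0}
[8] sub  $r0, $r3, $r0  →  {$r0:0, $r1:0, $r2:6, $r3:3, $r4:1, $r5:0}
[9] nor  $r5, $r2, $r2  →  {$r0:0, $r1:0, $r2:6, $r3:3, $r4:1, $r5:65529}
[10] nor  $r3, $r1, $r4  →  {$r0:0, $r1:0, $r2:6, $r3:65534, $r4:1, $r5:65529}

0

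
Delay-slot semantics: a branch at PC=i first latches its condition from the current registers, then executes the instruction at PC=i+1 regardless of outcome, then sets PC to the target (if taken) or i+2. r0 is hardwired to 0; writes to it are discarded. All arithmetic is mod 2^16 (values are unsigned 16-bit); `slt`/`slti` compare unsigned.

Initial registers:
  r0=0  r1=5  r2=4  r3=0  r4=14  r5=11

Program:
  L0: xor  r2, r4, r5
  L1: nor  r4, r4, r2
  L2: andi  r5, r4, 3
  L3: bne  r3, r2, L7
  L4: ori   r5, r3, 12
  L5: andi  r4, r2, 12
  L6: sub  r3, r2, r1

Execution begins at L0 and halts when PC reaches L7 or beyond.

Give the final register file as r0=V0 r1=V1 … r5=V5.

  step pc=0: xor  r2, r4, r5  regs=(0,5,5,0,14,11)
  step pc=1: nor  r4, r4, r2  regs=(0,5,5,0,65520,11)
  step pc=2: andi  r5, r4, 3  regs=(0,5,5,0,65520,0)
  step pc=3: bne  r3, r2, L7  cond=T  regs=(0,5,5,0,65520,0)
  step pc=4: ori   r5, r3, 12  regs=(0,5,5,0,65520,12)

r0=0 r1=5 r2=5 r3=0 r4=65520 r5=12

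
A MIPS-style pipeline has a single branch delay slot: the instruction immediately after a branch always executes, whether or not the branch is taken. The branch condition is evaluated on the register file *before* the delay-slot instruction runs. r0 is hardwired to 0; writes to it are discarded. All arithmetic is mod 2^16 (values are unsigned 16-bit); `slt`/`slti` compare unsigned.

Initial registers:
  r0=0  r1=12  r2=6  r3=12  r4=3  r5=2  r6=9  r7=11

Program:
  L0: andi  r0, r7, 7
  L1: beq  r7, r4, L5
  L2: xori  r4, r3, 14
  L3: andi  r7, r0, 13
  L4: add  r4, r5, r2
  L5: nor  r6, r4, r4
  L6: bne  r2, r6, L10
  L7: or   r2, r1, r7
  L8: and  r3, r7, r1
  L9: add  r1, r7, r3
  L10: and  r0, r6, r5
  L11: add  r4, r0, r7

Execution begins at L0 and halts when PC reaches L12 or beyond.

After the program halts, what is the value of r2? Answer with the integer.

#0 andi  r0, r7, 7 ; 0/12/6/12/3/2/9/11
#1 beq  r7, r4, L5 ; 0/12/6/12/3/2/9/11 ; →fallthru
#2 xori  r4, r3, 14 ; 0/12/6/12/2/2/9/11
#3 andi  r7, r0, 13 ; 0/12/6/12/2/2/9/0
#4 add  r4, r5, r2 ; 0/12/6/12/8/2/9/0
#5 nor  r6, r4, r4 ; 0/12/6/12/8/2/65527/0
#6 bne  r2, r6, L10 ; 0/12/6/12/8/2/65527/0 ; →target
#7 or   r2, r1, r7 ; 0/12/12/12/8/2/65527/0
#10 and  r0, r6, r5 ; 0/12/12/12/8/2/65527/0
#11 add  r4, r0, r7 ; 0/12/12/12/0/2/65527/0

12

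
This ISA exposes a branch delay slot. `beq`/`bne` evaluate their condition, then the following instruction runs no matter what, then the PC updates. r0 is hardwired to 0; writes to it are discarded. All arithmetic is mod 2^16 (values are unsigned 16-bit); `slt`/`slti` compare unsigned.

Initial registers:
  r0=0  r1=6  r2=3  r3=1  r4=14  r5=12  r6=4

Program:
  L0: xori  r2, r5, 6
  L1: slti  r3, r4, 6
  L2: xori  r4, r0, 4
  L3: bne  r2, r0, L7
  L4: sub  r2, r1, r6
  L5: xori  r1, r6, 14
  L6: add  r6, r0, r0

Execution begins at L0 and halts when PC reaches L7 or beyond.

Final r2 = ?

#0 xori  r2, r5, 6 ; 0/6/10/1/14/12/4
#1 slti  r3, r4, 6 ; 0/6/10/0/14/12/4
#2 xori  r4, r0, 4 ; 0/6/10/0/4/12/4
#3 bne  r2, r0, L7 ; 0/6/10/0/4/12/4 ; →target
#4 sub  r2, r1, r6 ; 0/6/2/0/4/12/4

2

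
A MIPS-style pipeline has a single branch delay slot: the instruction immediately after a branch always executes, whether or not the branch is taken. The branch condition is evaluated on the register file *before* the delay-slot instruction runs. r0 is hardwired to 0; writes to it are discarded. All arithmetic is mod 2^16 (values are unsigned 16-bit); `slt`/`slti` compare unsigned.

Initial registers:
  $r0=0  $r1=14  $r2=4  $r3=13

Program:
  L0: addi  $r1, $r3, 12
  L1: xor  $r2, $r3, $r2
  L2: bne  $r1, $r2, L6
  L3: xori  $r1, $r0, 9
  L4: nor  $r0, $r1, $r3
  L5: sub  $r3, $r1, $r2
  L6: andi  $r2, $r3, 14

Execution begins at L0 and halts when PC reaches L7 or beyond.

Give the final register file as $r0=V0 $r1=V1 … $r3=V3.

#0 addi  $r1, $r3, 12 ; 0/25/4/13
#1 xor  $r2, $r3, $r2 ; 0/25/9/13
#2 bne  $r1, $r2, L6 ; 0/25/9/13 ; →target
#3 xori  $r1, $r0, 9 ; 0/9/9/13
#6 andi  $r2, $r3, 14 ; 0/9/12/13

$r0=0 $r1=9 $r2=12 $r3=13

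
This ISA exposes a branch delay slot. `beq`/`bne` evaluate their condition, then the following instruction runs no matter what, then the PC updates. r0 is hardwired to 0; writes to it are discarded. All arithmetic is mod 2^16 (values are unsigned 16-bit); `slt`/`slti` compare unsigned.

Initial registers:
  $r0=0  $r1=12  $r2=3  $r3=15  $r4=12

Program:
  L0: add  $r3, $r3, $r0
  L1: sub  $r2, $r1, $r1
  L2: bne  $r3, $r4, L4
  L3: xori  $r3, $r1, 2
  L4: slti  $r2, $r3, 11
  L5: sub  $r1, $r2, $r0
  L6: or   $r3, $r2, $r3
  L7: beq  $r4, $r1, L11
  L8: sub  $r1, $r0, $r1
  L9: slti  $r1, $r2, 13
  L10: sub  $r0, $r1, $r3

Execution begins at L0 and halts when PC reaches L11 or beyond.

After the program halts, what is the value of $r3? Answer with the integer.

PC=0  add  $r3, $r3, $r0     | $r0=0 $r1=12 $r2=3 $r3=15 $r4=12
PC=1  sub  $r2, $r1, $r1     | $r0=0 $r1=12 $r2=0 $r3=15 $r4=12
PC=2  bne  $r3, $r4, L4      | $r0=0 $r1=12 $r2=0 $r3=15 $r4=12  [TAKEN]
PC=3  xori  $r3, $r1, 2      | $r0=0 $r1=12 $r2=0 $r3=14 $r4=12
PC=4  slti  $r2, $r3, 11     | $r0=0 $r1=12 $r2=0 $r3=14 $r4=12
PC=5  sub  $r1, $r2, $r0     | $r0=0 $r1=0 $r2=0 $r3=14 $r4=12
PC=6  or   $r3, $r2, $r3     | $r0=0 $r1=0 $r2=0 $r3=14 $r4=12
PC=7  beq  $r4, $r1, L11     | $r0=0 $r1=0 $r2=0 $r3=14 $r4=12  [not taken]
PC=8  sub  $r1, $r0, $r1     | $r0=0 $r1=0 $r2=0 $r3=14 $r4=12
PC=9  slti  $r1, $r2, 13     | $r0=0 $r1=1 $r2=0 $r3=14 $r4=12
PC=10 sub  $r0, $r1, $r3     | $r0=0 $r1=1 $r2=0 $r3=14 $r4=12

14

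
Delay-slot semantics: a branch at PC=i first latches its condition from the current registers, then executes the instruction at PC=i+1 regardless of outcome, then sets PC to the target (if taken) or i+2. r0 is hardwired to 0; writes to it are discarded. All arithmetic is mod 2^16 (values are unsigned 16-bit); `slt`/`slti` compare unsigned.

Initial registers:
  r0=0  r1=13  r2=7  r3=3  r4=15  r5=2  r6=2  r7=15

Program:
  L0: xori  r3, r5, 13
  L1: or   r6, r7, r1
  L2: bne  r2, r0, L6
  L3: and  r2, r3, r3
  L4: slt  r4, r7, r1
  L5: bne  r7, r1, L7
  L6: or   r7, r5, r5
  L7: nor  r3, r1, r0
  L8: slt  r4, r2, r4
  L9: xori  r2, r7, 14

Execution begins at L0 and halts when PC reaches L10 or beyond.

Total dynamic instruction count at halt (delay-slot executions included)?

8

PC=0  xori  r3, r5, 13       | r0=0 r1=13 r2=7 r3=15 r4=15 r5=2 r6=2 r7=15
PC=1  or   r6, r7, r1        | r0=0 r1=13 r2=7 r3=15 r4=15 r5=2 r6=15 r7=15
PC=2  bne  r2, r0, L6        | r0=0 r1=13 r2=7 r3=15 r4=15 r5=2 r6=15 r7=15  [TAKEN]
PC=3  and  r2, r3, r3        | r0=0 r1=13 r2=15 r3=15 r4=15 r5=2 r6=15 r7=15
PC=6  or   r7, r5, r5        | r0=0 r1=13 r2=15 r3=15 r4=15 r5=2 r6=15 r7=2
PC=7  nor  r3, r1, r0        | r0=0 r1=13 r2=15 r3=65522 r4=15 r5=2 r6=15 r7=2
PC=8  slt  r4, r2, r4        | r0=0 r1=13 r2=15 r3=65522 r4=0 r5=2 r6=15 r7=2
PC=9  xori  r2, r7, 14       | r0=0 r1=13 r2=12 r3=65522 r4=0 r5=2 r6=15 r7=2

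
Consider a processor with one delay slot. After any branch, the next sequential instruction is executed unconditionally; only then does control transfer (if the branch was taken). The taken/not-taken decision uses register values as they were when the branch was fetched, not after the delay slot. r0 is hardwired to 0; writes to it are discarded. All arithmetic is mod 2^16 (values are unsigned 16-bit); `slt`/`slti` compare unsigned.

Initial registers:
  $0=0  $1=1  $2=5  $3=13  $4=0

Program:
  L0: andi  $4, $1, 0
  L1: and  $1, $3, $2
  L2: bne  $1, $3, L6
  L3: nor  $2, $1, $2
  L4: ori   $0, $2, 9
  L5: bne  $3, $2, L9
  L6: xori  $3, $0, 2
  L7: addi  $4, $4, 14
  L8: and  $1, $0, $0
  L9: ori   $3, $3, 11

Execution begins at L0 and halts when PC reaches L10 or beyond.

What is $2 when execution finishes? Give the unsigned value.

65530

#0 andi  $4, $1, 0 ; 0/1/5/13/0
#1 and  $1, $3, $2 ; 0/5/5/13/0
#2 bne  $1, $3, L6 ; 0/5/5/13/0 ; →target
#3 nor  $2, $1, $2 ; 0/5/65530/13/0
#6 xori  $3, $0, 2 ; 0/5/65530/2/0
#7 addi  $4, $4, 14 ; 0/5/65530/2/14
#8 and  $1, $0, $0 ; 0/0/65530/2/14
#9 ori   $3, $3, 11 ; 0/0/65530/11/14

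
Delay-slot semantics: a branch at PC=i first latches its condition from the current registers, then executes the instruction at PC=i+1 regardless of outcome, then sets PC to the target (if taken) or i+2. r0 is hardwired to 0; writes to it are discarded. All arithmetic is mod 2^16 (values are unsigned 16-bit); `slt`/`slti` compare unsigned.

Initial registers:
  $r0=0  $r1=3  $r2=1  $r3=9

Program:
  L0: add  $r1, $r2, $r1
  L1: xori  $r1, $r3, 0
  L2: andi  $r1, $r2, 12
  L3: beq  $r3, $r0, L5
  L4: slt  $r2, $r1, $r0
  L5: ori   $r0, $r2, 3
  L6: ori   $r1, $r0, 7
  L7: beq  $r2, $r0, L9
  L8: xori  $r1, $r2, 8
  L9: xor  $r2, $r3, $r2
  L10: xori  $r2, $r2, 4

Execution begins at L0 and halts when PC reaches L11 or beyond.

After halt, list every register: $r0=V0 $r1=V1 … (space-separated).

  step pc=0: add  $r1, $r2, $r1  regs=(0,4,1,9)
  step pc=1: xori  $r1, $r3, 0  regs=(0,9,1,9)
  step pc=2: andi  $r1, $r2, 12  regs=(0,0,1,9)
  step pc=3: beq  $r3, $r0, L5  cond=F  regs=(0,0,1,9)
  step pc=4: slt  $r2, $r1, $r0  regs=(0,0,0,9)
  step pc=5: ori   $r0, $r2, 3  regs=(0,0,0,9)
  step pc=6: ori   $r1, $r0, 7  regs=(0,7,0,9)
  step pc=7: beq  $r2, $r0, L9  cond=T  regs=(0,7,0,9)
  step pc=8: xori  $r1, $r2, 8  regs=(0,8,0,9)
  step pc=9: xor  $r2, $r3, $r2  regs=(0,8,9,9)
  step pc=10: xori  $r2, $r2, 4  regs=(0,8,13,9)

$r0=0 $r1=8 $r2=13 $r3=9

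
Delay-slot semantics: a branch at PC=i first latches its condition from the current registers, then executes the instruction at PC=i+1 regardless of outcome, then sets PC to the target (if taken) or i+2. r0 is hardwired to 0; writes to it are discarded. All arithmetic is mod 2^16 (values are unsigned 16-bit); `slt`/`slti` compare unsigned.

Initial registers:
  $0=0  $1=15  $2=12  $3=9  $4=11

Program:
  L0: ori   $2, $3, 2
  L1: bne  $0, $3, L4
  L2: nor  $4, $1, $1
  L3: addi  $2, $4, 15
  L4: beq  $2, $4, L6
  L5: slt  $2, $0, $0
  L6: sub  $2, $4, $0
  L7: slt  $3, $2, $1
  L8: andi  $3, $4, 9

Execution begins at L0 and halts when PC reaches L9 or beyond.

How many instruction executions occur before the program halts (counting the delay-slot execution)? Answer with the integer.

8

  step pc=0: ori   $2, $3, 2  regs=(0,15,11,9,11)
  step pc=1: bne  $0, $3, L4  cond=T  regs=(0,15,11,9,11)
  step pc=2: nor  $4, $1, $1  regs=(0,15,11,9,65520)
  step pc=4: beq  $2, $4, L6  cond=F  regs=(0,15,11,9,65520)
  step pc=5: slt  $2, $0, $0  regs=(0,15,0,9,65520)
  step pc=6: sub  $2, $4, $0  regs=(0,15,65520,9,65520)
  step pc=7: slt  $3, $2, $1  regs=(0,15,65520,0,65520)
  step pc=8: andi  $3, $4, 9  regs=(0,15,65520,0,65520)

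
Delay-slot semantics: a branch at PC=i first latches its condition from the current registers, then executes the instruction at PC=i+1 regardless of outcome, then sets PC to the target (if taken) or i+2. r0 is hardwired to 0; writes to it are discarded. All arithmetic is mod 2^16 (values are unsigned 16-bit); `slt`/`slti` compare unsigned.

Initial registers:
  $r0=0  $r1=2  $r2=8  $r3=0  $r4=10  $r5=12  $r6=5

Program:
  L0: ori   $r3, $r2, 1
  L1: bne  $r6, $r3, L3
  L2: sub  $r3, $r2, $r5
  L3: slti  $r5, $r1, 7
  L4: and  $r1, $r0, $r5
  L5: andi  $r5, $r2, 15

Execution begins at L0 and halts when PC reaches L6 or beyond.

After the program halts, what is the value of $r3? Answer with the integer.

PC=0  ori   $r3, $r2, 1      | $r0=0 $r1=2 $r2=8 $r3=9 $r4=10 $r5=12 $r6=5
PC=1  bne  $r6, $r3, L3      | $r0=0 $r1=2 $r2=8 $r3=9 $r4=10 $r5=12 $r6=5  [TAKEN]
PC=2  sub  $r3, $r2, $r5     | $r0=0 $r1=2 $r2=8 $r3=65532 $r4=10 $r5=12 $r6=5
PC=3  slti  $r5, $r1, 7      | $r0=0 $r1=2 $r2=8 $r3=65532 $r4=10 $r5=1 $r6=5
PC=4  and  $r1, $r0, $r5     | $r0=0 $r1=0 $r2=8 $r3=65532 $r4=10 $r5=1 $r6=5
PC=5  andi  $r5, $r2, 15     | $r0=0 $r1=0 $r2=8 $r3=65532 $r4=10 $r5=8 $r6=5

65532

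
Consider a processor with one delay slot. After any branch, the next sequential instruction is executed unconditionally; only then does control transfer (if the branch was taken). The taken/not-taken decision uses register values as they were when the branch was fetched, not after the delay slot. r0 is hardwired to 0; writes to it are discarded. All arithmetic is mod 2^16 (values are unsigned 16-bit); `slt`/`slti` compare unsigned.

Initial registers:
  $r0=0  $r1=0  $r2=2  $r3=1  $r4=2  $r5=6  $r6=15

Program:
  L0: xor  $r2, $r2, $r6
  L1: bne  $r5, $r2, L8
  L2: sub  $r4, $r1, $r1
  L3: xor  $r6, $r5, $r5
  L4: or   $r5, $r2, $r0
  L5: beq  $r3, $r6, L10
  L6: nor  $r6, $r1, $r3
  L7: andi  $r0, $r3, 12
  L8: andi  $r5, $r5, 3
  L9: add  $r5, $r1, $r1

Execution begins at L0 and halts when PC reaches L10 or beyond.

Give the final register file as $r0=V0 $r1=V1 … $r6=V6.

$r0=0 $r1=0 $r2=13 $r3=1 $r4=0 $r5=0 $r6=15

#0 xor  $r2, $r2, $r6 ; 0/0/13/1/2/6/15
#1 bne  $r5, $r2, L8 ; 0/0/13/1/2/6/15 ; →target
#2 sub  $r4, $r1, $r1 ; 0/0/13/1/0/6/15
#8 andi  $r5, $r5, 3 ; 0/0/13/1/0/2/15
#9 add  $r5, $r1, $r1 ; 0/0/13/1/0/0/15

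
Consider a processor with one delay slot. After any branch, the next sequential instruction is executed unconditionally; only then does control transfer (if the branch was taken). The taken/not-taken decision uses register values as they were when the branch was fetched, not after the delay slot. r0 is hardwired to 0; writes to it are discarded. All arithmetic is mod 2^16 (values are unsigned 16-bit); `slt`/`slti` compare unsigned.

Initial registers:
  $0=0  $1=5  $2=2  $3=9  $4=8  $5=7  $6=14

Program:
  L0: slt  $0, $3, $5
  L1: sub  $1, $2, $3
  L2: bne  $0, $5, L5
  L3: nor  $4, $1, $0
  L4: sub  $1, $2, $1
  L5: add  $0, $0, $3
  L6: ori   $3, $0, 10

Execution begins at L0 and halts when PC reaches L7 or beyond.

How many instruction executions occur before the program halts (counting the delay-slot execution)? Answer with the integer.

6

PC=0  slt  $0, $3, $5        | $0=0 $1=5 $2=2 $3=9 $4=8 $5=7 $6=14
PC=1  sub  $1, $2, $3        | $0=0 $1=65529 $2=2 $3=9 $4=8 $5=7 $6=14
PC=2  bne  $0, $5, L5        | $0=0 $1=65529 $2=2 $3=9 $4=8 $5=7 $6=14  [TAKEN]
PC=3  nor  $4, $1, $0        | $0=0 $1=65529 $2=2 $3=9 $4=6 $5=7 $6=14
PC=5  add  $0, $0, $3        | $0=0 $1=65529 $2=2 $3=9 $4=6 $5=7 $6=14
PC=6  ori   $3, $0, 10       | $0=0 $1=65529 $2=2 $3=10 $4=6 $5=7 $6=14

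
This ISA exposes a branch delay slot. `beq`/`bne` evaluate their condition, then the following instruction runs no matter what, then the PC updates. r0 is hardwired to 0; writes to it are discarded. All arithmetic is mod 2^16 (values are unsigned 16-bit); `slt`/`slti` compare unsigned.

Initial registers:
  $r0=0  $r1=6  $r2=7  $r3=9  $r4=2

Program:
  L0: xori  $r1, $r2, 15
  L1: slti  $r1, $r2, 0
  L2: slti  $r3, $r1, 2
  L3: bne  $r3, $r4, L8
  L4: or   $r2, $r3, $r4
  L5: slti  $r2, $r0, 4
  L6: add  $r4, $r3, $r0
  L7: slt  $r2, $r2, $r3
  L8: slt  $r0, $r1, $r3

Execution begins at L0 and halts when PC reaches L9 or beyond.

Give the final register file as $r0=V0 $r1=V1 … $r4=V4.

$r0=0 $r1=0 $r2=3 $r3=1 $r4=2

PC=0  xori  $r1, $r2, 15     | $r0=0 $r1=8 $r2=7 $r3=9 $r4=2
PC=1  slti  $r1, $r2, 0      | $r0=0 $r1=0 $r2=7 $r3=9 $r4=2
PC=2  slti  $r3, $r1, 2      | $r0=0 $r1=0 $r2=7 $r3=1 $r4=2
PC=3  bne  $r3, $r4, L8      | $r0=0 $r1=0 $r2=7 $r3=1 $r4=2  [TAKEN]
PC=4  or   $r2, $r3, $r4     | $r0=0 $r1=0 $r2=3 $r3=1 $r4=2
PC=8  slt  $r0, $r1, $r3     | $r0=0 $r1=0 $r2=3 $r3=1 $r4=2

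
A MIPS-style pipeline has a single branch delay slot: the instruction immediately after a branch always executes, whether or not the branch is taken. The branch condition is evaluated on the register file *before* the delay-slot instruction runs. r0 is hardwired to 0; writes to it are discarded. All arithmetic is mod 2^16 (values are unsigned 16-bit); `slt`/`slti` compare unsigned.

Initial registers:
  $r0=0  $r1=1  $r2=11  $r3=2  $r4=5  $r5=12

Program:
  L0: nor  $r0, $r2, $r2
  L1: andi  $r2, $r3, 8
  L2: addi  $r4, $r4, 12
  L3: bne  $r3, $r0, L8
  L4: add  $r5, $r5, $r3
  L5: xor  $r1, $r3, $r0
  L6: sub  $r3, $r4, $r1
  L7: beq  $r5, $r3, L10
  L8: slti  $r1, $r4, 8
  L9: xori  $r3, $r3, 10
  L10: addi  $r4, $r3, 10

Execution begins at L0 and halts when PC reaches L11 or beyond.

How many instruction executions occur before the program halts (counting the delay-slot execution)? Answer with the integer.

PC=0  nor  $r0, $r2, $r2     | $r0=0 $r1=1 $r2=11 $r3=2 $r4=5 $r5=12
PC=1  andi  $r2, $r3, 8      | $r0=0 $r1=1 $r2=0 $r3=2 $r4=5 $r5=12
PC=2  addi  $r4, $r4, 12     | $r0=0 $r1=1 $r2=0 $r3=2 $r4=17 $r5=12
PC=3  bne  $r3, $r0, L8      | $r0=0 $r1=1 $r2=0 $r3=2 $r4=17 $r5=12  [TAKEN]
PC=4  add  $r5, $r5, $r3     | $r0=0 $r1=1 $r2=0 $r3=2 $r4=17 $r5=14
PC=8  slti  $r1, $r4, 8      | $r0=0 $r1=0 $r2=0 $r3=2 $r4=17 $r5=14
PC=9  xori  $r3, $r3, 10     | $r0=0 $r1=0 $r2=0 $r3=8 $r4=17 $r5=14
PC=10 addi  $r4, $r3, 10     | $r0=0 $r1=0 $r2=0 $r3=8 $r4=18 $r5=14

8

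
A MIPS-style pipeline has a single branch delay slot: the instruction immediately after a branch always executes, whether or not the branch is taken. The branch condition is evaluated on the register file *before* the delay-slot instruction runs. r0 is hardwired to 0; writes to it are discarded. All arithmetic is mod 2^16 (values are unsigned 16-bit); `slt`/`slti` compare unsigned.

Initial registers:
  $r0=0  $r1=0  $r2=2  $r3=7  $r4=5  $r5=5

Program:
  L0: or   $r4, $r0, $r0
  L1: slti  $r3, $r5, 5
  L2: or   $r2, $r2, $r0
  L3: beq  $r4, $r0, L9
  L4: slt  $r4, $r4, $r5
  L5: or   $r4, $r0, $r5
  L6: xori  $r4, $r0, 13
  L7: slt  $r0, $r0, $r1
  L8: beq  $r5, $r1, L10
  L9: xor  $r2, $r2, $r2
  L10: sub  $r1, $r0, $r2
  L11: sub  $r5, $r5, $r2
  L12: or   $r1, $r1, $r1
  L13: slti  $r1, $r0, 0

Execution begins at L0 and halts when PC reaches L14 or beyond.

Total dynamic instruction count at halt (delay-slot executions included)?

10

[0] or   $r4, $r0, $r0  →  {$r0:0, $r1:0, $r2:2, $r3:7, $r4:0, $r5:5}
[1] slti  $r3, $r5, 5  →  {$r0:0, $r1:0, $r2:2, $r3:0, $r4:0, $r5:5}
[2] or   $r2, $r2, $r0  →  {$r0:0, $r1:0, $r2:2, $r3:0, $r4:0, $r5:5}
[3] beq  $r4, $r0, L9  →  {$r0:0, $r1:0, $r2:2, $r3:0, $r4:0, $r5:5}  ⟨branch taken⟩
[4] slt  $r4, $r4, $r5  →  {$r0:0, $r1:0, $r2:2, $r3:0, $r4:1, $r5:5}
[9] xor  $r2, $r2, $r2  →  {$r0:0, $r1:0, $r2:0, $r3:0, $r4:1, $r5:5}
[10] sub  $r1, $r0, $r2  →  {$r0:0, $r1:0, $r2:0, $r3:0, $r4:1, $r5:5}
[11] sub  $r5, $r5, $r2  →  {$r0:0, $r1:0, $r2:0, $r3:0, $r4:1, $r5:5}
[12] or   $r1, $r1, $r1  →  {$r0:0, $r1:0, $r2:0, $r3:0, $r4:1, $r5:5}
[13] slti  $r1, $r0, 0  →  {$r0:0, $r1:0, $r2:0, $r3:0, $r4:1, $r5:5}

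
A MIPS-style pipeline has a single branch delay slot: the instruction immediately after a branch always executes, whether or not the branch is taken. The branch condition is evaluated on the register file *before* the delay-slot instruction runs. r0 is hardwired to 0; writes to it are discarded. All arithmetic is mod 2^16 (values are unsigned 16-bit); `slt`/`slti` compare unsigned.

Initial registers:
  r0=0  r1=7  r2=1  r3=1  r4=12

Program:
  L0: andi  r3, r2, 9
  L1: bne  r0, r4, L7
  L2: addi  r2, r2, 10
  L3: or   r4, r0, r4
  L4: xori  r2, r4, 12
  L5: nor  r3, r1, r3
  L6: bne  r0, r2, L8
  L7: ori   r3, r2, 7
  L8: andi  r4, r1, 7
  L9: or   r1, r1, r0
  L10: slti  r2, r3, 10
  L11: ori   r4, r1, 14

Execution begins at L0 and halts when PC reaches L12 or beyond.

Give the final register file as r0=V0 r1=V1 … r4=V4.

r0=0 r1=7 r2=0 r3=15 r4=15

[0] andi  r3, r2, 9  →  {r0:0, r1:7, r2:1, r3:1, r4:12}
[1] bne  r0, r4, L7  →  {r0:0, r1:7, r2:1, r3:1, r4:12}  ⟨branch taken⟩
[2] addi  r2, r2, 10  →  {r0:0, r1:7, r2:11, r3:1, r4:12}
[7] ori   r3, r2, 7  →  {r0:0, r1:7, r2:11, r3:15, r4:12}
[8] andi  r4, r1, 7  →  {r0:0, r1:7, r2:11, r3:15, r4:7}
[9] or   r1, r1, r0  →  {r0:0, r1:7, r2:11, r3:15, r4:7}
[10] slti  r2, r3, 10  →  {r0:0, r1:7, r2:0, r3:15, r4:7}
[11] ori   r4, r1, 14  →  {r0:0, r1:7, r2:0, r3:15, r4:15}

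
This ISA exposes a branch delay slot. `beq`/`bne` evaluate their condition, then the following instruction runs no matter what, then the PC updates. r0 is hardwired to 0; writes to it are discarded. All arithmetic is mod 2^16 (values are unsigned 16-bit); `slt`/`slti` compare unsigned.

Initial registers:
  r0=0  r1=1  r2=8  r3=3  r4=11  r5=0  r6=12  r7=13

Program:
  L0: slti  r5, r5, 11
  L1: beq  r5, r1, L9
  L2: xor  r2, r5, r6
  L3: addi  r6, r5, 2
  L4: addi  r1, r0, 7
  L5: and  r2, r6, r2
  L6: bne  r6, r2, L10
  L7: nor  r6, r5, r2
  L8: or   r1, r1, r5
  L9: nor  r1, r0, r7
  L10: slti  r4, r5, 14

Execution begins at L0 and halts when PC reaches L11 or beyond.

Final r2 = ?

13

  step pc=0: slti  r5, r5, 11  regs=(0,1,8,3,11,1,12,13)
  step pc=1: beq  r5, r1, L9  cond=T  regs=(0,1,8,3,11,1,12,13)
  step pc=2: xor  r2, r5, r6  regs=(0,1,13,3,11,1,12,13)
  step pc=9: nor  r1, r0, r7  regs=(0,65522,13,3,11,1,12,13)
  step pc=10: slti  r4, r5, 14  regs=(0,65522,13,3,1,1,12,13)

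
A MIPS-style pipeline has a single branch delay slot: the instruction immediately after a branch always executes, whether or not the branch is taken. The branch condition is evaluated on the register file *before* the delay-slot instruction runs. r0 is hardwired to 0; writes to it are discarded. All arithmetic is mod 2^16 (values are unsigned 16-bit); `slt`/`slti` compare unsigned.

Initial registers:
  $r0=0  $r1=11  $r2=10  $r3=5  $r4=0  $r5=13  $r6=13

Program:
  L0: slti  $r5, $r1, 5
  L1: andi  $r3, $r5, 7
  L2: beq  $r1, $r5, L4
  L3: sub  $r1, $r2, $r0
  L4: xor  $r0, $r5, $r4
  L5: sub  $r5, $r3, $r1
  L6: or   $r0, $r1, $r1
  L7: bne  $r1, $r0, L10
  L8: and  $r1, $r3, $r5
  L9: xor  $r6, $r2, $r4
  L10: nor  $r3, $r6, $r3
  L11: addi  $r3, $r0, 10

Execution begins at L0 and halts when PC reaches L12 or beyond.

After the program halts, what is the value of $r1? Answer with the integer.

PC=0  slti  $r5, $r1, 5      | $r0=0 $r1=11 $r2=10 $r3=5 $r4=0 $r5=0 $r6=13
PC=1  andi  $r3, $r5, 7      | $r0=0 $r1=11 $r2=10 $r3=0 $r4=0 $r5=0 $r6=13
PC=2  beq  $r1, $r5, L4      | $r0=0 $r1=11 $r2=10 $r3=0 $r4=0 $r5=0 $r6=13  [not taken]
PC=3  sub  $r1, $r2, $r0     | $r0=0 $r1=10 $r2=10 $r3=0 $r4=0 $r5=0 $r6=13
PC=4  xor  $r0, $r5, $r4     | $r0=0 $r1=10 $r2=10 $r3=0 $r4=0 $r5=0 $r6=13
PC=5  sub  $r5, $r3, $r1     | $r0=0 $r1=10 $r2=10 $r3=0 $r4=0 $r5=65526 $r6=13
PC=6  or   $r0, $r1, $r1     | $r0=0 $r1=10 $r2=10 $r3=0 $r4=0 $r5=65526 $r6=13
PC=7  bne  $r1, $r0, L10     | $r0=0 $r1=10 $r2=10 $r3=0 $r4=0 $r5=65526 $r6=13  [TAKEN]
PC=8  and  $r1, $r3, $r5     | $r0=0 $r1=0 $r2=10 $r3=0 $r4=0 $r5=65526 $r6=13
PC=10 nor  $r3, $r6, $r3     | $r0=0 $r1=0 $r2=10 $r3=65522 $r4=0 $r5=65526 $r6=13
PC=11 addi  $r3, $r0, 10     | $r0=0 $r1=0 $r2=10 $r3=10 $r4=0 $r5=65526 $r6=13

0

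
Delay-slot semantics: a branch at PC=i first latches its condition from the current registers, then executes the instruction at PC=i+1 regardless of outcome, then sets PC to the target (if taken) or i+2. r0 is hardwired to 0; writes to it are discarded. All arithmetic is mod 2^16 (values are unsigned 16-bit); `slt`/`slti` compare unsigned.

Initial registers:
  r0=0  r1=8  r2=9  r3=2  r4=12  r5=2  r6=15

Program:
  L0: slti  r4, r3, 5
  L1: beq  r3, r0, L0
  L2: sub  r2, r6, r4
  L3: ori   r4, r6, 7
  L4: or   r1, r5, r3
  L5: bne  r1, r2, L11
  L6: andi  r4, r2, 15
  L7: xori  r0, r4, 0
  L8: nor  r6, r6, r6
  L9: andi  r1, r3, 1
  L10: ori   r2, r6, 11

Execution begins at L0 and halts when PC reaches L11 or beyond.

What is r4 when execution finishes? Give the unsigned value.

14

PC=0  slti  r4, r3, 5        | r0=0 r1=8 r2=9 r3=2 r4=1 r5=2 r6=15
PC=1  beq  r3, r0, L0        | r0=0 r1=8 r2=9 r3=2 r4=1 r5=2 r6=15  [not taken]
PC=2  sub  r2, r6, r4        | r0=0 r1=8 r2=14 r3=2 r4=1 r5=2 r6=15
PC=3  ori   r4, r6, 7        | r0=0 r1=8 r2=14 r3=2 r4=15 r5=2 r6=15
PC=4  or   r1, r5, r3        | r0=0 r1=2 r2=14 r3=2 r4=15 r5=2 r6=15
PC=5  bne  r1, r2, L11       | r0=0 r1=2 r2=14 r3=2 r4=15 r5=2 r6=15  [TAKEN]
PC=6  andi  r4, r2, 15       | r0=0 r1=2 r2=14 r3=2 r4=14 r5=2 r6=15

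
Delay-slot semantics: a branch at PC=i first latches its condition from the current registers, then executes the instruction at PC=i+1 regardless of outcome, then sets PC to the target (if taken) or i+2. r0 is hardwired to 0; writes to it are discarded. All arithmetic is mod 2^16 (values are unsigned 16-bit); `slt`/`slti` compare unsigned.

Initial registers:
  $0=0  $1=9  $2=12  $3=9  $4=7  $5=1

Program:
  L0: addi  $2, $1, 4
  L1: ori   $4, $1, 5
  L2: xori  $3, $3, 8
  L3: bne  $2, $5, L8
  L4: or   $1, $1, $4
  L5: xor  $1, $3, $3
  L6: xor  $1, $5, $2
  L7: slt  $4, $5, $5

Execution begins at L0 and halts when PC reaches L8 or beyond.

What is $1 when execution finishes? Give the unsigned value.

13

#0 addi  $2, $1, 4 ; 0/9/13/9/7/1
#1 ori   $4, $1, 5 ; 0/9/13/9/13/1
#2 xori  $3, $3, 8 ; 0/9/13/1/13/1
#3 bne  $2, $5, L8 ; 0/9/13/1/13/1 ; →target
#4 or   $1, $1, $4 ; 0/13/13/1/13/1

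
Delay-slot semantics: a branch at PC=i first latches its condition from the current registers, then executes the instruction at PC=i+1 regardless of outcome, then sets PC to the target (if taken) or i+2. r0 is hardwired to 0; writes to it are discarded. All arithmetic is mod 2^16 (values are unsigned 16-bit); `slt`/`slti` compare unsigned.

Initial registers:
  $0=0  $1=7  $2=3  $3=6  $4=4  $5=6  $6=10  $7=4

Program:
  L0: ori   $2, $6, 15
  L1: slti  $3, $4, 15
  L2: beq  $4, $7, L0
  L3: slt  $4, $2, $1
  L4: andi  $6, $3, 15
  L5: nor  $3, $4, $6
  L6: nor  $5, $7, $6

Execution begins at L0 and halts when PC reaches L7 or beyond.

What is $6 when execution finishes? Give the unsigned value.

1

  step pc=0: ori   $2, $6, 15  regs=(0,7,15,6,4,6,10,4)
  step pc=1: slti  $3, $4, 15  regs=(0,7,15,1,4,6,10,4)
  step pc=2: beq  $4, $7, L0  cond=T  regs=(0,7,15,1,4,6,10,4)
  step pc=3: slt  $4, $2, $1  regs=(0,7,15,1,0,6,10,4)
  step pc=0: ori   $2, $6, 15  regs=(0,7,15,1,0,6,10,4)
  step pc=1: slti  $3, $4, 15  regs=(0,7,15,1,0,6,10,4)
  step pc=2: beq  $4, $7, L0  cond=F  regs=(0,7,15,1,0,6,10,4)
  step pc=3: slt  $4, $2, $1  regs=(0,7,15,1,0,6,10,4)
  step pc=4: andi  $6, $3, 15  regs=(0,7,15,1,0,6,1,4)
  step pc=5: nor  $3, $4, $6  regs=(0,7,15,65534,0,6,1,4)
  step pc=6: nor  $5, $7, $6  regs=(0,7,15,65534,0,65530,1,4)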